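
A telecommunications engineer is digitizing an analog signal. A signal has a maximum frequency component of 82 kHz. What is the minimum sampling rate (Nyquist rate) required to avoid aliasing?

By the Nyquist-Shannon sampling theorem,
the minimum sampling rate (Nyquist rate) must be at least 2 * f_max.
Nyquist rate = 2 * 82 kHz = 164 kHz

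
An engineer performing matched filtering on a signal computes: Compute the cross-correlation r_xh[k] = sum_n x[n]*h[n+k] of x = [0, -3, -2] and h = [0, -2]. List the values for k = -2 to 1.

Both sequences indexed from 0 and zero outside their support.
Lags with overlap: k = -2 to 1.
  r_xh[-2] = x[2]*h[0] = 0
  r_xh[-1] = x[1]*h[0] + x[2]*h[1] = 4
  r_xh[0] = x[0]*h[0] + x[1]*h[1] = 6
  r_xh[1] = x[0]*h[1] = 0
r_xh = [0, 4, 6, 0] (for k = -2, ..., 1)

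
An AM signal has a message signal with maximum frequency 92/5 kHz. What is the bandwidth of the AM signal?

In AM (double-sideband), the bandwidth is twice the message frequency.
BW = 2 * f_m = 2 * 92/5 kHz = 184/5 kHz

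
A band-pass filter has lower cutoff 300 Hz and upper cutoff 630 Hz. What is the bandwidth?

Bandwidth = f_high - f_low
= 630 Hz - 300 Hz = 330 Hz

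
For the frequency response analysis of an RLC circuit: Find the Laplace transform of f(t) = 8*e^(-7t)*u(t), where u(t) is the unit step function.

Standard Laplace transform pair:
e^(-at)*u(t) <-> 1/(s+a)
With a = 7: L{8*e^(-7t)*u(t)} = 8/(s+7), ROC: Re(s) > -7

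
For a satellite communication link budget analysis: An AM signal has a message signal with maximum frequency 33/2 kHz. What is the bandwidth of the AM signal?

In AM (double-sideband), the bandwidth is twice the message frequency.
BW = 2 * f_m = 2 * 33/2 kHz = 33 kHz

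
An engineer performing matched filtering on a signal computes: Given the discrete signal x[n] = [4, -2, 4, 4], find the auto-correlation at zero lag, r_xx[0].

The auto-correlation at zero lag r_xx[0] equals the signal energy.
r_xx[0] = sum of x[n]^2 = 4^2 + (-2)^2 + 4^2 + 4^2
= 16 + 4 + 16 + 16 = 52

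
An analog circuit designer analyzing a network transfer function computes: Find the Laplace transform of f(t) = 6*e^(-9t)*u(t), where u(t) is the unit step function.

Standard Laplace transform pair:
e^(-at)*u(t) <-> 1/(s+a)
With a = 9: L{6*e^(-9t)*u(t)} = 6/(s+9), ROC: Re(s) > -9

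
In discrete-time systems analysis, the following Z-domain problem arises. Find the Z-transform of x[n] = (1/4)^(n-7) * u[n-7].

Time-shifting property: if X(z) = Z{x[n]}, then Z{x[n-d]} = z^(-d) * X(z)
X(z) = z/(z - 1/4) for x[n] = (1/4)^n * u[n]
Z{x[n-7]} = z^(-7) * z/(z - 1/4) = z^(-6)/(z - 1/4)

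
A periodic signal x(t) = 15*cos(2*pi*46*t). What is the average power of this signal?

Average power of A*cos(wt) is A^2/2.
P = 15^2 / 2 = 225/2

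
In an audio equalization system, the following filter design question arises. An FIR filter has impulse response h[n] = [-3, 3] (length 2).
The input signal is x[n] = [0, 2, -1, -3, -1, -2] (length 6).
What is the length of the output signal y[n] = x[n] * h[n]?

For linear convolution, the output length is:
len(y) = len(x) + len(h) - 1 = 6 + 2 - 1 = 7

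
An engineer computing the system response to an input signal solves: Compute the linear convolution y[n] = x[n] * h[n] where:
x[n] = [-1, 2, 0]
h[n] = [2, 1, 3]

y[n] = sum_k x[k]*h[n-k]. Output length = len(x) + len(h) - 1 = 3 + 3 - 1 = 5.
y[0] = -1*2 = -2
y[1] = 2*2 + -1*1 = 3
y[2] = 0*2 + 2*1 + -1*3 = -1
y[3] = 0*1 + 2*3 = 6
y[4] = 0*3 = 0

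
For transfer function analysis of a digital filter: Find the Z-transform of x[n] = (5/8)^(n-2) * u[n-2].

Time-shifting property: if X(z) = Z{x[n]}, then Z{x[n-d]} = z^(-d) * X(z)
X(z) = z/(z - 5/8) for x[n] = (5/8)^n * u[n]
Z{x[n-2]} = z^(-2) * z/(z - 5/8) = z^(-1)/(z - 5/8)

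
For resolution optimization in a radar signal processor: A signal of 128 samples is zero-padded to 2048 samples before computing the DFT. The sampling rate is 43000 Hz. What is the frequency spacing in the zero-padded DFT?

Original DFT: N = 128, resolution = f_s/N = 43000/128 = 5375/16 Hz
Zero-padded DFT: N = 2048, resolution = f_s/N = 43000/2048 = 5375/256 Hz
Zero-padding interpolates the spectrum (finer frequency grid)
but does NOT improve the true spectral resolution (ability to resolve close frequencies).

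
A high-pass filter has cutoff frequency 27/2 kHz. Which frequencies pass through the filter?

A high-pass filter passes all frequencies above the cutoff frequency 27/2 kHz and attenuates lower frequencies.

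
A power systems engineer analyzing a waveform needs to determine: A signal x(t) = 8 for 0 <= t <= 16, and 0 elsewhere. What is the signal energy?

Energy = integral of |x(t)|^2 dt over the signal duration
= 8^2 * 16 = 64 * 16 = 1024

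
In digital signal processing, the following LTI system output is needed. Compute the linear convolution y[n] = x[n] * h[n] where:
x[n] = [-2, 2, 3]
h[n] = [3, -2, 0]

y[n] = sum_k x[k]*h[n-k]. Output length = len(x) + len(h) - 1 = 3 + 3 - 1 = 5.
y[0] = -2*3 = -6
y[1] = 2*3 + -2*-2 = 10
y[2] = 3*3 + 2*-2 + -2*0 = 5
y[3] = 3*-2 + 2*0 = -6
y[4] = 3*0 = 0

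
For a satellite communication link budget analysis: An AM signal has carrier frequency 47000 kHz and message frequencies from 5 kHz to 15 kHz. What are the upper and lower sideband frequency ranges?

Upper sideband (USB) = fc + [fm_low, fm_high] = 47000 + [5, 15] = [47005, 47015] kHz
Lower sideband (LSB) = fc - [fm_high, fm_low] = 47000 - [15, 5] = [46985, 46995] kHz
Total occupied spectrum: 46985 kHz to 47015 kHz (plus carrier at 47000 kHz)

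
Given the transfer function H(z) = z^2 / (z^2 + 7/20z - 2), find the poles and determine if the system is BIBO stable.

Poles are roots of the denominator: z^2 + 7/20z - 2 = 0.
Quadratic formula: z = [-(7/20) +/- sqrt((7/20)^2 - 4*(-2))] / 2
Discriminant = 49/400 + 8 = 3249/400; sqrt = 57/20.
z = (-7/20 +/- 57/20) / 2 => z = 5/4 or z = -8/5.
|p1| = 5/4, |p2| = 8/5.
For BIBO stability, all poles must lie inside the unit circle (|p| < 1).
System is UNSTABLE since at least one |p| >= 1.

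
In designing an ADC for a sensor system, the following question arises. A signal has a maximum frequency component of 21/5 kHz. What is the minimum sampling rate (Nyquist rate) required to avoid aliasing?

By the Nyquist-Shannon sampling theorem,
the minimum sampling rate (Nyquist rate) must be at least 2 * f_max.
Nyquist rate = 2 * 21/5 kHz = 42/5 kHz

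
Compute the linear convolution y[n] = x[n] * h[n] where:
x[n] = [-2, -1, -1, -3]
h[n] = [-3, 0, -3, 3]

y[n] = sum_k x[k]*h[n-k]. Output length = len(x) + len(h) - 1 = 4 + 4 - 1 = 7.
y[0] = -2*-3 = 6
y[1] = -1*-3 + -2*0 = 3
y[2] = -1*-3 + -1*0 + -2*-3 = 9
y[3] = -3*-3 + -1*0 + -1*-3 + -2*3 = 6
y[4] = -3*0 + -1*-3 + -1*3 = 0
y[5] = -3*-3 + -1*3 = 6
y[6] = -3*3 = -9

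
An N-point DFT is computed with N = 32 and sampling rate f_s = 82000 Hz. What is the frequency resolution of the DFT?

DFT frequency resolution = f_s / N
= 82000 / 32 = 5125/2 Hz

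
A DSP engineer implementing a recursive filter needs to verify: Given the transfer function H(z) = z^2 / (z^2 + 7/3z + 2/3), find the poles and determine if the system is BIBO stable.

Poles are roots of the denominator: z^2 + 7/3z + 2/3 = 0.
Quadratic formula: z = [-(7/3) +/- sqrt((7/3)^2 - 4*(2/3))] / 2
Discriminant = 49/9 - 8/3 = 25/9; sqrt = 5/3.
z = (-7/3 +/- 5/3) / 2 => z = -1/3 or z = -2.
|p1| = 2, |p2| = 1/3.
For BIBO stability, all poles must lie inside the unit circle (|p| < 1).
System is UNSTABLE since at least one |p| >= 1.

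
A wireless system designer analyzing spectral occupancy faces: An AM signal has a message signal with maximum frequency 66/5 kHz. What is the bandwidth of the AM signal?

In AM (double-sideband), the bandwidth is twice the message frequency.
BW = 2 * f_m = 2 * 66/5 kHz = 132/5 kHz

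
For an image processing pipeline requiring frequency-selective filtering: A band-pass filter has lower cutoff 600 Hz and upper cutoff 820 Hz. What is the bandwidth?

Bandwidth = f_high - f_low
= 820 Hz - 600 Hz = 220 Hz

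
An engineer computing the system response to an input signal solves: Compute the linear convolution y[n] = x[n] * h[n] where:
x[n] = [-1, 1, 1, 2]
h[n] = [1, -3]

y[n] = sum_k x[k]*h[n-k]. Output length = len(x) + len(h) - 1 = 4 + 2 - 1 = 5.
y[0] = -1*1 = -1
y[1] = 1*1 + -1*-3 = 4
y[2] = 1*1 + 1*-3 = -2
y[3] = 2*1 + 1*-3 = -1
y[4] = 2*-3 = -6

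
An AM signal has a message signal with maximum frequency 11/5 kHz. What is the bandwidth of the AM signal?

In AM (double-sideband), the bandwidth is twice the message frequency.
BW = 2 * f_m = 2 * 11/5 kHz = 22/5 kHz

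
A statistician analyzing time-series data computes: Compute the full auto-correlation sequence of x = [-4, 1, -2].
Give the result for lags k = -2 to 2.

r_xx[k] = sum_m x[m]*x[m+k], indexed from 0, for k = -2 to 2:
  r_xx[-2] = x[2]*x[0] = 8
  r_xx[-1] = x[1]*x[0] + x[2]*x[1] = -6
  r_xx[0] = x[0]*x[0] + x[1]*x[1] + x[2]*x[2] = 21
  r_xx[1] = x[0]*x[1] + x[1]*x[2] = -6
  r_xx[2] = x[0]*x[2] = 8
r_xx = [8, -6, 21, -6, 8]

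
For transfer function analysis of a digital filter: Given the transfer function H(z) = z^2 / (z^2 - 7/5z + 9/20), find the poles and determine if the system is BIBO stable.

Poles are roots of the denominator: z^2 - 7/5z + 9/20 = 0.
Quadratic formula: z = [-(-7/5) +/- sqrt((-7/5)^2 - 4*(9/20))] / 2
Discriminant = 49/25 - 9/5 = 4/25; sqrt = 2/5.
z = (7/5 +/- 2/5) / 2 => z = 9/10 or z = 1/2.
|p1| = 9/10, |p2| = 1/2.
For BIBO stability, all poles must lie inside the unit circle (|p| < 1).
System is STABLE since both |p| < 1.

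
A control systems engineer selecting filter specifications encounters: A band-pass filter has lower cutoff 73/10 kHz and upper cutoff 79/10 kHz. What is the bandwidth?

Bandwidth = f_high - f_low
= 79/10 kHz - 73/10 kHz = 3/5 kHz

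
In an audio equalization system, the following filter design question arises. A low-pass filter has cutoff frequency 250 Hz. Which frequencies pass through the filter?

A low-pass filter passes all frequencies below the cutoff frequency 250 Hz and attenuates higher frequencies.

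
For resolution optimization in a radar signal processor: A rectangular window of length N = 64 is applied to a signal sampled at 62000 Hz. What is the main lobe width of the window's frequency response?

For a rectangular window of length N,
the main lobe width in frequency is 2*f_s/N.
= 2*62000/64 = 3875/2 Hz
This determines the minimum frequency separation for resolving two sinusoids.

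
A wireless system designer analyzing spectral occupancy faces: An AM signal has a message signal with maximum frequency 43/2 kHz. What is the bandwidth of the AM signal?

In AM (double-sideband), the bandwidth is twice the message frequency.
BW = 2 * f_m = 2 * 43/2 kHz = 43 kHz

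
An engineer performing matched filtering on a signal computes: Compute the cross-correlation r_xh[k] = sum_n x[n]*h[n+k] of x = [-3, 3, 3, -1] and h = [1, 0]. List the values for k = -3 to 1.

Both sequences indexed from 0 and zero outside their support.
Lags with overlap: k = -3 to 1.
  r_xh[-3] = x[3]*h[0] = -1
  r_xh[-2] = x[2]*h[0] + x[3]*h[1] = 3
  r_xh[-1] = x[1]*h[0] + x[2]*h[1] = 3
  r_xh[0] = x[0]*h[0] + x[1]*h[1] = -3
  r_xh[1] = x[0]*h[1] = 0
r_xh = [-1, 3, 3, -3, 0] (for k = -3, ..., 1)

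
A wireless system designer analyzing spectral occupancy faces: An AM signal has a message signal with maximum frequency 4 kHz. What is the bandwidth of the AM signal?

In AM (double-sideband), the bandwidth is twice the message frequency.
BW = 2 * f_m = 2 * 4 kHz = 8 kHz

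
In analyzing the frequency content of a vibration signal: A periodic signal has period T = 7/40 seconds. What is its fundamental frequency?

The fundamental frequency is the reciprocal of the period.
f = 1/T = 1/(7/40) = 40/7 Hz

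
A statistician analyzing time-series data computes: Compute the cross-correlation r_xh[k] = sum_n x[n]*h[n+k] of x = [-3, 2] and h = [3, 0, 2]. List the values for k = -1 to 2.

Both sequences indexed from 0 and zero outside their support.
Lags with overlap: k = -1 to 2.
  r_xh[-1] = x[1]*h[0] = 6
  r_xh[0] = x[0]*h[0] + x[1]*h[1] = -9
  r_xh[1] = x[0]*h[1] + x[1]*h[2] = 4
  r_xh[2] = x[0]*h[2] = -6
r_xh = [6, -9, 4, -6] (for k = -1, ..., 2)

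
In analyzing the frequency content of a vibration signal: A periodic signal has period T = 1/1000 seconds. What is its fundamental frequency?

The fundamental frequency is the reciprocal of the period.
f = 1/T = 1/(1/1000) = 1000 Hz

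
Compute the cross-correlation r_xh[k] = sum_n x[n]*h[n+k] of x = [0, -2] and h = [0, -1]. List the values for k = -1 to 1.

Both sequences indexed from 0 and zero outside their support.
Lags with overlap: k = -1 to 1.
  r_xh[-1] = x[1]*h[0] = 0
  r_xh[0] = x[0]*h[0] + x[1]*h[1] = 2
  r_xh[1] = x[0]*h[1] = 0
r_xh = [0, 2, 0] (for k = -1, ..., 1)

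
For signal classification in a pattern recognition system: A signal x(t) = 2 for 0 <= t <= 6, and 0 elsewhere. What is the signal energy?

Energy = integral of |x(t)|^2 dt over the signal duration
= 2^2 * 6 = 4 * 6 = 24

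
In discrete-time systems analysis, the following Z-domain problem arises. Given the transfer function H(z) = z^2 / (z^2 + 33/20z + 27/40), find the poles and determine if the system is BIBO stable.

Poles are roots of the denominator: z^2 + 33/20z + 27/40 = 0.
Quadratic formula: z = [-(33/20) +/- sqrt((33/20)^2 - 4*(27/40))] / 2
Discriminant = 1089/400 - 27/10 = 9/400; sqrt = 3/20.
z = (-33/20 +/- 3/20) / 2 => z = -3/4 or z = -9/10.
|p1| = 3/4, |p2| = 9/10.
For BIBO stability, all poles must lie inside the unit circle (|p| < 1).
System is STABLE since both |p| < 1.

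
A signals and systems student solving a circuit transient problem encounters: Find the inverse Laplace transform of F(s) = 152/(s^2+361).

Standard pair: w/(s^2+w^2) <-> sin(wt)*u(t)
Recognize w^2 = 361, so w = 19; numerator 152 = 8*19.
f(t) = 8*sin(19t)*u(t)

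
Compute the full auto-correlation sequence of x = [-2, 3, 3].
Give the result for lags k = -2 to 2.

r_xx[k] = sum_m x[m]*x[m+k], indexed from 0, for k = -2 to 2:
  r_xx[-2] = x[2]*x[0] = -6
  r_xx[-1] = x[1]*x[0] + x[2]*x[1] = 3
  r_xx[0] = x[0]*x[0] + x[1]*x[1] + x[2]*x[2] = 22
  r_xx[1] = x[0]*x[1] + x[1]*x[2] = 3
  r_xx[2] = x[0]*x[2] = -6
r_xx = [-6, 3, 22, 3, -6]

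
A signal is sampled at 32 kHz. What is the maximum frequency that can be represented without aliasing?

The maximum frequency that can be represented without aliasing
is the Nyquist frequency: f_max = f_s / 2 = 32 kHz / 2 = 16 kHz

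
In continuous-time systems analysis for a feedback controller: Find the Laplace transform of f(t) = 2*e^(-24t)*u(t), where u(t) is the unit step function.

Standard Laplace transform pair:
e^(-at)*u(t) <-> 1/(s+a)
With a = 24: L{2*e^(-24t)*u(t)} = 2/(s+24), ROC: Re(s) > -24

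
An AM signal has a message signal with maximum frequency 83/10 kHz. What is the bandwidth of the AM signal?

In AM (double-sideband), the bandwidth is twice the message frequency.
BW = 2 * f_m = 2 * 83/10 kHz = 83/5 kHz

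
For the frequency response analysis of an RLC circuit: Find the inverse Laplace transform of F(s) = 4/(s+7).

Standard pair: k/(s+a) <-> k*e^(-at)*u(t)
With k=4, a=7: f(t) = 4*e^(-7t)*u(t)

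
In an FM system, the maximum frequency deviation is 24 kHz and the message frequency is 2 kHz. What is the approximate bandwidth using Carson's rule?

Carson's rule: BW = 2*(delta_f + f_m)
= 2*(24 + 2) kHz = 52 kHz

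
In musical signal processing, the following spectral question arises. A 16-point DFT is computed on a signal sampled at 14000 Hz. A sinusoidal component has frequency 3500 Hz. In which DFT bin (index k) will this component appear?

DFT frequency resolution = f_s/N = 14000/16 = 875 Hz
Bin index k = f_signal / resolution = 3500 / 875 = 4
The signal frequency 3500 Hz falls in DFT bin k = 4.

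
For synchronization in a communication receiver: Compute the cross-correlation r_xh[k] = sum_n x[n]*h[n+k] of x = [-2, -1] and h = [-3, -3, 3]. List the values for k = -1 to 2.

Both sequences indexed from 0 and zero outside their support.
Lags with overlap: k = -1 to 2.
  r_xh[-1] = x[1]*h[0] = 3
  r_xh[0] = x[0]*h[0] + x[1]*h[1] = 9
  r_xh[1] = x[0]*h[1] + x[1]*h[2] = 3
  r_xh[2] = x[0]*h[2] = -6
r_xh = [3, 9, 3, -6] (for k = -1, ..., 2)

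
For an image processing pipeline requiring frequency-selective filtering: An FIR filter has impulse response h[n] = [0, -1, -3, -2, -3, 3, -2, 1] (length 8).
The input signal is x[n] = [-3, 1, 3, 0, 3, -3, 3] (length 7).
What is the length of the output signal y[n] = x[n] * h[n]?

For linear convolution, the output length is:
len(y) = len(x) + len(h) - 1 = 7 + 8 - 1 = 14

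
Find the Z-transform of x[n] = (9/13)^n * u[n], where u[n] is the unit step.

The Z-transform of a^n * u[n] is z/(z-a) for |z| > |a|.
Here a = 9/13, so X(z) = z/(z - (9/13)) = 13z/(13z - 9)
ROC: |z| > 9/13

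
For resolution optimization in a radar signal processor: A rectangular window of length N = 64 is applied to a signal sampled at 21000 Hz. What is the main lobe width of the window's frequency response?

For a rectangular window of length N,
the main lobe width in frequency is 2*f_s/N.
= 2*21000/64 = 2625/4 Hz
This determines the minimum frequency separation for resolving two sinusoids.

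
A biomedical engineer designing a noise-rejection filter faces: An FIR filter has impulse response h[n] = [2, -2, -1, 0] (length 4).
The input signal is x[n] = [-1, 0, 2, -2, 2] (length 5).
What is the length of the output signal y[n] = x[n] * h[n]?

For linear convolution, the output length is:
len(y) = len(x) + len(h) - 1 = 5 + 4 - 1 = 8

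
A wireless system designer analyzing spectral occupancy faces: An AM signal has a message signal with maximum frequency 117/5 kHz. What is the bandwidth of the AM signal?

In AM (double-sideband), the bandwidth is twice the message frequency.
BW = 2 * f_m = 2 * 117/5 kHz = 234/5 kHz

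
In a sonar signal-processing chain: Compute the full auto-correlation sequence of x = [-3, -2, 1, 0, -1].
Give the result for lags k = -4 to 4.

r_xx[k] = sum_m x[m]*x[m+k], indexed from 0, for k = -4 to 4:
  r_xx[-4] = x[4]*x[0] = 3
  r_xx[-3] = x[3]*x[0] + x[4]*x[1] = 2
  r_xx[-2] = x[2]*x[0] + x[3]*x[1] + x[4]*x[2] = -4
  r_xx[-1] = x[1]*x[0] + x[2]*x[1] + x[3]*x[2] + x[4]*x[3] = 4
  r_xx[0] = x[0]*x[0] + x[1]*x[1] + x[2]*x[2] + x[3]*x[3] + x[4]*x[4] = 15
  r_xx[1] = x[0]*x[1] + x[1]*x[2] + x[2]*x[3] + x[3]*x[4] = 4
  r_xx[2] = x[0]*x[2] + x[1]*x[3] + x[2]*x[4] = -4
  r_xx[3] = x[0]*x[3] + x[1]*x[4] = 2
  r_xx[4] = x[0]*x[4] = 3
r_xx = [3, 2, -4, 4, 15, 4, -4, 2, 3]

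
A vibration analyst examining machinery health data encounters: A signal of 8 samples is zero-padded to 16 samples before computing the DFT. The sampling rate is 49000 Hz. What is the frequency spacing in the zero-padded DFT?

Original DFT: N = 8, resolution = f_s/N = 49000/8 = 6125 Hz
Zero-padded DFT: N = 16, resolution = f_s/N = 49000/16 = 6125/2 Hz
Zero-padding interpolates the spectrum (finer frequency grid)
but does NOT improve the true spectral resolution (ability to resolve close frequencies).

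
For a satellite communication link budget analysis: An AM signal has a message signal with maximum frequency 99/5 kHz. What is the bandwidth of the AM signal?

In AM (double-sideband), the bandwidth is twice the message frequency.
BW = 2 * f_m = 2 * 99/5 kHz = 198/5 kHz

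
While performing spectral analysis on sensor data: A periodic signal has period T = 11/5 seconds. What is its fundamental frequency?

The fundamental frequency is the reciprocal of the period.
f = 1/T = 1/(11/5) = 5/11 Hz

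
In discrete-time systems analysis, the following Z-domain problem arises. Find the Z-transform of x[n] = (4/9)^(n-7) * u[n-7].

Time-shifting property: if X(z) = Z{x[n]}, then Z{x[n-d]} = z^(-d) * X(z)
X(z) = z/(z - 4/9) for x[n] = (4/9)^n * u[n]
Z{x[n-7]} = z^(-7) * z/(z - 4/9) = z^(-6)/(z - 4/9)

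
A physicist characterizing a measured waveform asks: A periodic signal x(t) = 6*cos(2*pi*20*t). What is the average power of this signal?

Average power of A*cos(wt) is A^2/2.
P = 6^2 / 2 = 36/2 = 18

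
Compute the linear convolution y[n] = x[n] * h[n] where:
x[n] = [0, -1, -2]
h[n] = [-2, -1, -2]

y[n] = sum_k x[k]*h[n-k]. Output length = len(x) + len(h) - 1 = 3 + 3 - 1 = 5.
y[0] = 0*-2 = 0
y[1] = -1*-2 + 0*-1 = 2
y[2] = -2*-2 + -1*-1 + 0*-2 = 5
y[3] = -2*-1 + -1*-2 = 4
y[4] = -2*-2 = 4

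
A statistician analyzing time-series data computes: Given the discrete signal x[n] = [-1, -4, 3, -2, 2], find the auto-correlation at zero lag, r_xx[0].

The auto-correlation at zero lag r_xx[0] equals the signal energy.
r_xx[0] = sum of x[n]^2 = (-1)^2 + (-4)^2 + 3^2 + (-2)^2 + 2^2
= 1 + 16 + 9 + 4 + 4 = 34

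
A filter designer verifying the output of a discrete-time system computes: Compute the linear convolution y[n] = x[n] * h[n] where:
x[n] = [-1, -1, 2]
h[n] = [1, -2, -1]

y[n] = sum_k x[k]*h[n-k]. Output length = len(x) + len(h) - 1 = 3 + 3 - 1 = 5.
y[0] = -1*1 = -1
y[1] = -1*1 + -1*-2 = 1
y[2] = 2*1 + -1*-2 + -1*-1 = 5
y[3] = 2*-2 + -1*-1 = -3
y[4] = 2*-1 = -2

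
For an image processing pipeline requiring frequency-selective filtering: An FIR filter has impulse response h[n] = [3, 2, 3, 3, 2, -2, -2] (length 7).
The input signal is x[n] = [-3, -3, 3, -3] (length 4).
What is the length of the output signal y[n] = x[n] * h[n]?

For linear convolution, the output length is:
len(y) = len(x) + len(h) - 1 = 4 + 7 - 1 = 10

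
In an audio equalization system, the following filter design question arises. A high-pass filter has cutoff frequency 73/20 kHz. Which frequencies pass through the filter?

A high-pass filter passes all frequencies above the cutoff frequency 73/20 kHz and attenuates lower frequencies.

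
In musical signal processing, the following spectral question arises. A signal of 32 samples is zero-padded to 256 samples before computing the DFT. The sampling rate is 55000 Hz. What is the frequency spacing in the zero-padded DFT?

Original DFT: N = 32, resolution = f_s/N = 55000/32 = 6875/4 Hz
Zero-padded DFT: N = 256, resolution = f_s/N = 55000/256 = 6875/32 Hz
Zero-padding interpolates the spectrum (finer frequency grid)
but does NOT improve the true spectral resolution (ability to resolve close frequencies).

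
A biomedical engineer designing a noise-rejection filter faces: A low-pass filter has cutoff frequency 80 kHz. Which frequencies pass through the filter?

A low-pass filter passes all frequencies below the cutoff frequency 80 kHz and attenuates higher frequencies.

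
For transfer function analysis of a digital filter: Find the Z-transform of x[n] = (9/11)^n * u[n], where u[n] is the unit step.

The Z-transform of a^n * u[n] is z/(z-a) for |z| > |a|.
Here a = 9/11, so X(z) = z/(z - (9/11)) = 11z/(11z - 9)
ROC: |z| > 9/11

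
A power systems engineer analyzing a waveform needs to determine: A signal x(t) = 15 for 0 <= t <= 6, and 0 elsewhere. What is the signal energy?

Energy = integral of |x(t)|^2 dt over the signal duration
= 15^2 * 6 = 225 * 6 = 1350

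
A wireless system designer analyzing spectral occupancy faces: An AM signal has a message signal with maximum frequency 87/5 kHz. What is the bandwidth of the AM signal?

In AM (double-sideband), the bandwidth is twice the message frequency.
BW = 2 * f_m = 2 * 87/5 kHz = 174/5 kHz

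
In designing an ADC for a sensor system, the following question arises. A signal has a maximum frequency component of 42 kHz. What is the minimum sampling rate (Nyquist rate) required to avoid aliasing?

By the Nyquist-Shannon sampling theorem,
the minimum sampling rate (Nyquist rate) must be at least 2 * f_max.
Nyquist rate = 2 * 42 kHz = 84 kHz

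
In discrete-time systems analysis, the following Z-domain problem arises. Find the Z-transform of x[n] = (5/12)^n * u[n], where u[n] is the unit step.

The Z-transform of a^n * u[n] is z/(z-a) for |z| > |a|.
Here a = 5/12, so X(z) = z/(z - (5/12)) = 12z/(12z - 5)
ROC: |z| > 5/12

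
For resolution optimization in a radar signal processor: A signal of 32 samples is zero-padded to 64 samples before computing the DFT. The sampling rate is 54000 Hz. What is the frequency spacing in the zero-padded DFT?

Original DFT: N = 32, resolution = f_s/N = 54000/32 = 3375/2 Hz
Zero-padded DFT: N = 64, resolution = f_s/N = 54000/64 = 3375/4 Hz
Zero-padding interpolates the spectrum (finer frequency grid)
but does NOT improve the true spectral resolution (ability to resolve close frequencies).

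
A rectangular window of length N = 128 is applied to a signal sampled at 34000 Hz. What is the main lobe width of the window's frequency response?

For a rectangular window of length N,
the main lobe width in frequency is 2*f_s/N.
= 2*34000/128 = 2125/4 Hz
This determines the minimum frequency separation for resolving two sinusoids.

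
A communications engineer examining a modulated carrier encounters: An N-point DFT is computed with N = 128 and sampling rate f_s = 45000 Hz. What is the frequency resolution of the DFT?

DFT frequency resolution = f_s / N
= 45000 / 128 = 5625/16 Hz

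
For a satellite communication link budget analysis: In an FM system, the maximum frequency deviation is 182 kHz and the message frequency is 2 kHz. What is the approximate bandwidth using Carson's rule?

Carson's rule: BW = 2*(delta_f + f_m)
= 2*(182 + 2) kHz = 368 kHz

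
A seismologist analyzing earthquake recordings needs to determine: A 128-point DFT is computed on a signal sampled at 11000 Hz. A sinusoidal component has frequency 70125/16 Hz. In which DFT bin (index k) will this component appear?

DFT frequency resolution = f_s/N = 11000/128 = 1375/16 Hz
Bin index k = f_signal / resolution = 70125/16 / 1375/16 = 51
The signal frequency 70125/16 Hz falls in DFT bin k = 51.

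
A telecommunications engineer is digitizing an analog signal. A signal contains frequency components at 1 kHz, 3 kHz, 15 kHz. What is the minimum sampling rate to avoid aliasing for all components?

The highest frequency component is f_max = 15 kHz.
Nyquist rate = 2 * f_max = 2 * 15 kHz = 30 kHz.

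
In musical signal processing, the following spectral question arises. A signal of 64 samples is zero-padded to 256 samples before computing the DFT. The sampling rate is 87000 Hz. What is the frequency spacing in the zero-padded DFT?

Original DFT: N = 64, resolution = f_s/N = 87000/64 = 10875/8 Hz
Zero-padded DFT: N = 256, resolution = f_s/N = 87000/256 = 10875/32 Hz
Zero-padding interpolates the spectrum (finer frequency grid)
but does NOT improve the true spectral resolution (ability to resolve close frequencies).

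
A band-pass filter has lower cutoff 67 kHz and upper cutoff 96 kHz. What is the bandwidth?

Bandwidth = f_high - f_low
= 96 kHz - 67 kHz = 29 kHz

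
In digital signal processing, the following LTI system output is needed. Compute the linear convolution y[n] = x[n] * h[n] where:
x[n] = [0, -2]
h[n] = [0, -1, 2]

y[n] = sum_k x[k]*h[n-k]. Output length = len(x) + len(h) - 1 = 2 + 3 - 1 = 4.
y[0] = 0*0 = 0
y[1] = -2*0 + 0*-1 = 0
y[2] = -2*-1 + 0*2 = 2
y[3] = -2*2 = -4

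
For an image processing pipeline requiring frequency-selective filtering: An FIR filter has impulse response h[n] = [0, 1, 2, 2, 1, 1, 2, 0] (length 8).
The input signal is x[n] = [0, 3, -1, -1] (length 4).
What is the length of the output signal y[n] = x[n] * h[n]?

For linear convolution, the output length is:
len(y) = len(x) + len(h) - 1 = 4 + 8 - 1 = 11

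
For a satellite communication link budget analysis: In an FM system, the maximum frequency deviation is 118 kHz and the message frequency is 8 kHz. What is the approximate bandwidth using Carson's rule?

Carson's rule: BW = 2*(delta_f + f_m)
= 2*(118 + 8) kHz = 252 kHz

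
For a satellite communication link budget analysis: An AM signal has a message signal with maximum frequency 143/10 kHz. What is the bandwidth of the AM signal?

In AM (double-sideband), the bandwidth is twice the message frequency.
BW = 2 * f_m = 2 * 143/10 kHz = 143/5 kHz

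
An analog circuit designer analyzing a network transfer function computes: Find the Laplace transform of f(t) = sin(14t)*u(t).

Standard pair: sin(wt)*u(t) <-> w/(s^2+w^2)
With w = 14: L{sin(14t)*u(t)} = 14/(s^2+196)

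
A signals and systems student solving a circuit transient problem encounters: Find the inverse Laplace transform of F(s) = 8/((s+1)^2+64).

Standard pair: w/((s+a)^2+w^2) <-> e^(-at)*sin(wt)*u(t)
With a=1, w=8: f(t) = e^(-t)*sin(8t)*u(t)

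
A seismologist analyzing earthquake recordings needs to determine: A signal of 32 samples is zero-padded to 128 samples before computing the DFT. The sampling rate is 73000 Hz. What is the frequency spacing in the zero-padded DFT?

Original DFT: N = 32, resolution = f_s/N = 73000/32 = 9125/4 Hz
Zero-padded DFT: N = 128, resolution = f_s/N = 73000/128 = 9125/16 Hz
Zero-padding interpolates the spectrum (finer frequency grid)
but does NOT improve the true spectral resolution (ability to resolve close frequencies).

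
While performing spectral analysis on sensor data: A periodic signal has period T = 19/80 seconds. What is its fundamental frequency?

The fundamental frequency is the reciprocal of the period.
f = 1/T = 1/(19/80) = 80/19 Hz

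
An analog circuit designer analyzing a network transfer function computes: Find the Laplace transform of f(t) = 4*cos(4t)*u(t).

Standard pair: cos(wt)*u(t) <-> s/(s^2+w^2)
With w = 4: L{4*cos(4t)*u(t)} = 4s/(s^2+16)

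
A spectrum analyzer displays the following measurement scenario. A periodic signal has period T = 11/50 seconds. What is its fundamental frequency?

The fundamental frequency is the reciprocal of the period.
f = 1/T = 1/(11/50) = 50/11 Hz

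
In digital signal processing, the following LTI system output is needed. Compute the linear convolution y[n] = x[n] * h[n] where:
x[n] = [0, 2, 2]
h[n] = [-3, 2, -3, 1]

y[n] = sum_k x[k]*h[n-k]. Output length = len(x) + len(h) - 1 = 3 + 4 - 1 = 6.
y[0] = 0*-3 = 0
y[1] = 2*-3 + 0*2 = -6
y[2] = 2*-3 + 2*2 + 0*-3 = -2
y[3] = 2*2 + 2*-3 + 0*1 = -2
y[4] = 2*-3 + 2*1 = -4
y[5] = 2*1 = 2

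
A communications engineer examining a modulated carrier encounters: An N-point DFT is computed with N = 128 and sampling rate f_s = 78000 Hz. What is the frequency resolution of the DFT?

DFT frequency resolution = f_s / N
= 78000 / 128 = 4875/8 Hz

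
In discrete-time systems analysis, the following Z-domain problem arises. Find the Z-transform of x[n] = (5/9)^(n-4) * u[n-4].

Time-shifting property: if X(z) = Z{x[n]}, then Z{x[n-d]} = z^(-d) * X(z)
X(z) = z/(z - 5/9) for x[n] = (5/9)^n * u[n]
Z{x[n-4]} = z^(-4) * z/(z - 5/9) = z^(-3)/(z - 5/9)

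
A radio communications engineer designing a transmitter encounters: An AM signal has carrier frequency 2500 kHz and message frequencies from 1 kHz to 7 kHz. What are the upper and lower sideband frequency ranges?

Upper sideband (USB) = fc + [fm_low, fm_high] = 2500 + [1, 7] = [2501, 2507] kHz
Lower sideband (LSB) = fc - [fm_high, fm_low] = 2500 - [7, 1] = [2493, 2499] kHz
Total occupied spectrum: 2493 kHz to 2507 kHz (plus carrier at 2500 kHz)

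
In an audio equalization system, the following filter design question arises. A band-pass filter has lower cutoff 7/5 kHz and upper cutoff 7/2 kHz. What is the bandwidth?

Bandwidth = f_high - f_low
= 7/2 kHz - 7/5 kHz = 21/10 kHz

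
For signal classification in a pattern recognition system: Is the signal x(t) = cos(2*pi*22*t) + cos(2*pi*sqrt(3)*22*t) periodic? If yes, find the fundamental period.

f1 = 22 Hz, f2 = 22*sqrt(3) Hz
Ratio f2/f1 = sqrt(3), which is irrational.
Since the frequency ratio is irrational, no common period exists.
The signal is not periodic.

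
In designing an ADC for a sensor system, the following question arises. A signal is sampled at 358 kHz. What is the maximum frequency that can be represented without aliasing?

The maximum frequency that can be represented without aliasing
is the Nyquist frequency: f_max = f_s / 2 = 358 kHz / 2 = 179 kHz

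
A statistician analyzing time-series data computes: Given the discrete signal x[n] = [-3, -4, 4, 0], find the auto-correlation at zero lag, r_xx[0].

The auto-correlation at zero lag r_xx[0] equals the signal energy.
r_xx[0] = sum of x[n]^2 = (-3)^2 + (-4)^2 + 4^2 + 0^2
= 9 + 16 + 16 + 0 = 41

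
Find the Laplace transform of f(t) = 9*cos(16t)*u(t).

Standard pair: cos(wt)*u(t) <-> s/(s^2+w^2)
With w = 16: L{9*cos(16t)*u(t)} = 9s/(s^2+256)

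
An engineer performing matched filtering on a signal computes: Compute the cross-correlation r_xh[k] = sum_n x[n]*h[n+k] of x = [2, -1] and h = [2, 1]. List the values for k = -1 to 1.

Both sequences indexed from 0 and zero outside their support.
Lags with overlap: k = -1 to 1.
  r_xh[-1] = x[1]*h[0] = -2
  r_xh[0] = x[0]*h[0] + x[1]*h[1] = 3
  r_xh[1] = x[0]*h[1] = 2
r_xh = [-2, 3, 2] (for k = -1, ..., 1)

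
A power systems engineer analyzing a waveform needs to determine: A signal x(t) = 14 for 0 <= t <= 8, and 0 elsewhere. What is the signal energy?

Energy = integral of |x(t)|^2 dt over the signal duration
= 14^2 * 8 = 196 * 8 = 1568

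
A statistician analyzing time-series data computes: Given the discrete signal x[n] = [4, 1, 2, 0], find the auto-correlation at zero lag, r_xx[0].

The auto-correlation at zero lag r_xx[0] equals the signal energy.
r_xx[0] = sum of x[n]^2 = 4^2 + 1^2 + 2^2 + 0^2
= 16 + 1 + 4 + 0 = 21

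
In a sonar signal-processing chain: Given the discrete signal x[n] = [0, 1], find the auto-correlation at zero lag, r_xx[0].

The auto-correlation at zero lag r_xx[0] equals the signal energy.
r_xx[0] = sum of x[n]^2 = 0^2 + 1^2
= 0 + 1 = 1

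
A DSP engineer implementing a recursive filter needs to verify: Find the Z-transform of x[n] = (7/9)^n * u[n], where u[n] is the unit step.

The Z-transform of a^n * u[n] is z/(z-a) for |z| > |a|.
Here a = 7/9, so X(z) = z/(z - (7/9)) = 9z/(9z - 7)
ROC: |z| > 7/9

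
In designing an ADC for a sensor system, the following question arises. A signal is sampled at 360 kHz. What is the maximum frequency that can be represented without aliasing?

The maximum frequency that can be represented without aliasing
is the Nyquist frequency: f_max = f_s / 2 = 360 kHz / 2 = 180 kHz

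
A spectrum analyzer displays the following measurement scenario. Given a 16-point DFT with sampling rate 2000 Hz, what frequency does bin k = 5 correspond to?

The frequency of DFT bin k is: f_k = k * f_s / N
f_5 = 5 * 2000 / 16 = 625 Hz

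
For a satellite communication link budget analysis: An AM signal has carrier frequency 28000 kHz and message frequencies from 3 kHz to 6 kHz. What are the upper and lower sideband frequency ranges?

Upper sideband (USB) = fc + [fm_low, fm_high] = 28000 + [3, 6] = [28003, 28006] kHz
Lower sideband (LSB) = fc - [fm_high, fm_low] = 28000 - [6, 3] = [27994, 27997] kHz
Total occupied spectrum: 27994 kHz to 28006 kHz (plus carrier at 28000 kHz)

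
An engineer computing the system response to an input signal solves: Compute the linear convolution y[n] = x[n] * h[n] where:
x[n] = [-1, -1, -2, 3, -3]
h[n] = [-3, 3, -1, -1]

y[n] = sum_k x[k]*h[n-k]. Output length = len(x) + len(h) - 1 = 5 + 4 - 1 = 8.
y[0] = -1*-3 = 3
y[1] = -1*-3 + -1*3 = 0
y[2] = -2*-3 + -1*3 + -1*-1 = 4
y[3] = 3*-3 + -2*3 + -1*-1 + -1*-1 = -13
y[4] = -3*-3 + 3*3 + -2*-1 + -1*-1 = 21
y[5] = -3*3 + 3*-1 + -2*-1 = -10
y[6] = -3*-1 + 3*-1 = 0
y[7] = -3*-1 = 3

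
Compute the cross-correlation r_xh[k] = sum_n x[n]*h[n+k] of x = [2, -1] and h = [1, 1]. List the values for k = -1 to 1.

Both sequences indexed from 0 and zero outside their support.
Lags with overlap: k = -1 to 1.
  r_xh[-1] = x[1]*h[0] = -1
  r_xh[0] = x[0]*h[0] + x[1]*h[1] = 1
  r_xh[1] = x[0]*h[1] = 2
r_xh = [-1, 1, 2] (for k = -1, ..., 1)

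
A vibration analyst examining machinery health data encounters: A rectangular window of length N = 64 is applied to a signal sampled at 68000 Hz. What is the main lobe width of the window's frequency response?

For a rectangular window of length N,
the main lobe width in frequency is 2*f_s/N.
= 2*68000/64 = 2125 Hz
This determines the minimum frequency separation for resolving two sinusoids.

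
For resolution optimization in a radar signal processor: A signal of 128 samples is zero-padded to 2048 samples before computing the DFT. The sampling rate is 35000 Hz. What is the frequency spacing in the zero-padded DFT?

Original DFT: N = 128, resolution = f_s/N = 35000/128 = 4375/16 Hz
Zero-padded DFT: N = 2048, resolution = f_s/N = 35000/2048 = 4375/256 Hz
Zero-padding interpolates the spectrum (finer frequency grid)
but does NOT improve the true spectral resolution (ability to resolve close frequencies).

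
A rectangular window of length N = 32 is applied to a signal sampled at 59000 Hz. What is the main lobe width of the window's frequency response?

For a rectangular window of length N,
the main lobe width in frequency is 2*f_s/N.
= 2*59000/32 = 7375/2 Hz
This determines the minimum frequency separation for resolving two sinusoids.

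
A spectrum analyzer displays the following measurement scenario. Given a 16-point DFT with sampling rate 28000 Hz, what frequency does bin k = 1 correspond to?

The frequency of DFT bin k is: f_k = k * f_s / N
f_1 = 1 * 28000 / 16 = 1750 Hz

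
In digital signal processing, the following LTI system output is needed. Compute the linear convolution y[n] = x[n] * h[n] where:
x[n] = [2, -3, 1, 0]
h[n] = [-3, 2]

y[n] = sum_k x[k]*h[n-k]. Output length = len(x) + len(h) - 1 = 4 + 2 - 1 = 5.
y[0] = 2*-3 = -6
y[1] = -3*-3 + 2*2 = 13
y[2] = 1*-3 + -3*2 = -9
y[3] = 0*-3 + 1*2 = 2
y[4] = 0*2 = 0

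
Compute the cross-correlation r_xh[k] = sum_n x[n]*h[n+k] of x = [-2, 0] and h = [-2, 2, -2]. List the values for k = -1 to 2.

Both sequences indexed from 0 and zero outside their support.
Lags with overlap: k = -1 to 2.
  r_xh[-1] = x[1]*h[0] = 0
  r_xh[0] = x[0]*h[0] + x[1]*h[1] = 4
  r_xh[1] = x[0]*h[1] + x[1]*h[2] = -4
  r_xh[2] = x[0]*h[2] = 4
r_xh = [0, 4, -4, 4] (for k = -1, ..., 2)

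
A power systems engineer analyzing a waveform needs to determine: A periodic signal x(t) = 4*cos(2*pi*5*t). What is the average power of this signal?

Average power of A*cos(wt) is A^2/2.
P = 4^2 / 2 = 16/2 = 8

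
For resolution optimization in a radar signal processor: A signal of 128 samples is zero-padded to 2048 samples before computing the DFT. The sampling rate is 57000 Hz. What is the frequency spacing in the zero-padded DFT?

Original DFT: N = 128, resolution = f_s/N = 57000/128 = 7125/16 Hz
Zero-padded DFT: N = 2048, resolution = f_s/N = 57000/2048 = 7125/256 Hz
Zero-padding interpolates the spectrum (finer frequency grid)
but does NOT improve the true spectral resolution (ability to resolve close frequencies).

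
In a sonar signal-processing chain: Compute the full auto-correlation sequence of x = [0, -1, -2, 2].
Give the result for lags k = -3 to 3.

r_xx[k] = sum_m x[m]*x[m+k], indexed from 0, for k = -3 to 3:
  r_xx[-3] = x[3]*x[0] = 0
  r_xx[-2] = x[2]*x[0] + x[3]*x[1] = -2
  r_xx[-1] = x[1]*x[0] + x[2]*x[1] + x[3]*x[2] = -2
  r_xx[0] = x[0]*x[0] + x[1]*x[1] + x[2]*x[2] + x[3]*x[3] = 9
  r_xx[1] = x[0]*x[1] + x[1]*x[2] + x[2]*x[3] = -2
  r_xx[2] = x[0]*x[2] + x[1]*x[3] = -2
  r_xx[3] = x[0]*x[3] = 0
r_xx = [0, -2, -2, 9, -2, -2, 0]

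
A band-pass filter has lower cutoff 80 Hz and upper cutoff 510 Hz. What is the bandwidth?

Bandwidth = f_high - f_low
= 510 Hz - 80 Hz = 430 Hz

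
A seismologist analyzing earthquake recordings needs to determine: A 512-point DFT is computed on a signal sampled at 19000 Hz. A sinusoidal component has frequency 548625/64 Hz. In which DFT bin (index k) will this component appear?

DFT frequency resolution = f_s/N = 19000/512 = 2375/64 Hz
Bin index k = f_signal / resolution = 548625/64 / 2375/64 = 231
The signal frequency 548625/64 Hz falls in DFT bin k = 231.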